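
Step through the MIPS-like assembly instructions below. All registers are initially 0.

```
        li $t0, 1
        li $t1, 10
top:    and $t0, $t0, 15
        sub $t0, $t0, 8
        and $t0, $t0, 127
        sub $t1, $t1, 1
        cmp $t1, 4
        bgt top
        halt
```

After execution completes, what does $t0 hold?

$t0=1
$t1=10
$t0=1&15=1
$t0=1-8=-7
$t0=(-7)&127=121
$t1=10-1=9
cmp $t1, 4  (cmp 9,4)
bgt top: taken
$t0=121&15=9
$t0=9-8=1
$t0=1&127=1
$t1=9-1=8
cmp $t1, 4  (cmp 8,4)
bgt top: taken
$t0=1&15=1
$t0=1-8=-7
$t0=(-7)&127=121
$t1=8-1=7
cmp $t1, 4  (cmp 7,4)
bgt top: taken
$t0=121&15=9
$t0=9-8=1
$t0=1&127=1
$t1=7-1=6
cmp $t1, 4  (cmp 6,4)
bgt top: taken
$t0=1&15=1
$t0=1-8=-7
$t0=(-7)&127=121
$t1=6-1=5
cmp $t1, 4  (cmp 5,4)
bgt top: taken
$t0=121&15=9
$t0=9-8=1
$t0=1&127=1
$t1=5-1=4
cmp $t1, 4  (cmp 4,4)
bgt top: not taken
halt.

1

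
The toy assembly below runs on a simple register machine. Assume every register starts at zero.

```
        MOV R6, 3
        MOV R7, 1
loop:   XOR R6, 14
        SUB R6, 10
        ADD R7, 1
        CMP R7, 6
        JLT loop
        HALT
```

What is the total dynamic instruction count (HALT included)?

R6=3
R7=1
R6=3^14=13
R6=13-10=3
R7=1+1=2
CMP R7, 6  (cmp 2,6)
JLT loop: taken
R6=3^14=13
R6=13-10=3
R7=2+1=3
CMP R7, 6  (cmp 3,6)
JLT loop: taken
R6=3^14=13
R6=13-10=3
R7=3+1=4
CMP R7, 6  (cmp 4,6)
JLT loop: taken
R6=3^14=13
R6=13-10=3
R7=4+1=5
CMP R7, 6  (cmp 5,6)
JLT loop: taken
R6=3^14=13
R6=13-10=3
R7=5+1=6
CMP R7, 6  (cmp 6,6)
JLT loop: not taken
halt.
Total executed instructions: 28.

28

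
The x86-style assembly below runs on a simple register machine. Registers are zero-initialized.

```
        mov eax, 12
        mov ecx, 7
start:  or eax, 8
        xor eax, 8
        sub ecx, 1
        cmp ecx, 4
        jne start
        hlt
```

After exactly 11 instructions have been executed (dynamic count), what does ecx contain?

mov eax, 12 → eax=12
mov ecx, 7 → ecx=7
or eax, 8 → eax=12|8=12
xor eax, 8 → eax=12^8=4
sub ecx, 1 → ecx=7-1=6
cmp ecx, 4  (cmp 6,4)
jne start: taken
or eax, 8 → eax=4|8=12
xor eax, 8 → eax=12^8=4
sub ecx, 1 → ecx=6-1=5
cmp ecx, 4  (cmp 5,4)
After step 11: ecx = 5.

5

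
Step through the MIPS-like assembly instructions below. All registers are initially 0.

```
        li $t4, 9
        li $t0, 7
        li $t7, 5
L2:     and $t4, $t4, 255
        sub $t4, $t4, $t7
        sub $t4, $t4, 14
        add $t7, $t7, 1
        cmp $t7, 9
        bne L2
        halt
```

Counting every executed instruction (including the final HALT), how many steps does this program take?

28

after li $t4, 9: $t4=9
after li $t0, 7: $t0=7
after li $t7, 5: $t7=5
after and $t4, $t4, 255: $t4=9&255=9
after sub $t4, $t4, $t7: $t4=9-5=4
after sub $t4, $t4, 14: $t4=4-14=-10
after add $t7, $t7, 1: $t7=5+1=6
cmp $t7, 9  (cmp 6,9)
bne L2: taken
after and $t4, $t4, 255: $t4=(-10)&255=246
after sub $t4, $t4, $t7: $t4=246-6=240
after sub $t4, $t4, 14: $t4=240-14=226
after add $t7, $t7, 1: $t7=6+1=7
cmp $t7, 9  (cmp 7,9)
bne L2: taken
after and $t4, $t4, 255: $t4=226&255=226
after sub $t4, $t4, $t7: $t4=226-7=219
after sub $t4, $t4, 14: $t4=219-14=205
after add $t7, $t7, 1: $t7=7+1=8
cmp $t7, 9  (cmp 8,9)
bne L2: taken
after and $t4, $t4, 255: $t4=205&255=205
after sub $t4, $t4, $t7: $t4=205-8=197
after sub $t4, $t4, 14: $t4=197-14=183
after add $t7, $t7, 1: $t7=8+1=9
cmp $t7, 9  (cmp 9,9)
bne L2: not taken
halt.
Total executed instructions: 28.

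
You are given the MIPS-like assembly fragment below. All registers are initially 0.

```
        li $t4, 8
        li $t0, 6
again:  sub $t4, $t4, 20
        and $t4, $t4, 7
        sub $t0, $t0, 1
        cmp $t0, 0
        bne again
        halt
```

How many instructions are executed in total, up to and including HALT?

33

$t4=8
$t0=6
$t4=8-20=-12
$t4=(-12)&7=4
$t0=6-1=5
cmp $t0, 0  (cmp 5,0)
bne again: taken
$t4=4-20=-16
$t4=(-16)&7=0
$t0=5-1=4
cmp $t0, 0  (cmp 4,0)
bne again: taken
$t4=0-20=-20
$t4=(-20)&7=4
$t0=4-1=3
cmp $t0, 0  (cmp 3,0)
bne again: taken
$t4=4-20=-16
$t4=(-16)&7=0
$t0=3-1=2
cmp $t0, 0  (cmp 2,0)
bne again: taken
$t4=0-20=-20
$t4=(-20)&7=4
$t0=2-1=1
cmp $t0, 0  (cmp 1,0)
bne again: taken
$t4=4-20=-16
$t4=(-16)&7=0
$t0=1-1=0
cmp $t0, 0  (cmp 0,0)
bne again: not taken
halt.
Total executed instructions: 33.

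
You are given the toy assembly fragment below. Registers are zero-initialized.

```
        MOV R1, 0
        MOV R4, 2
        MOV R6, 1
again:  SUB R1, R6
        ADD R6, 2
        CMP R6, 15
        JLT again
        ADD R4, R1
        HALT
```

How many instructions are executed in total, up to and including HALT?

MOV R1, 0 → R1=0
MOV R4, 2 → R4=2
MOV R6, 1 → R6=1
SUB R1, R6 → R1=0-1=-1
ADD R6, 2 → R6=1+2=3
CMP R6, 15  (cmp 3,15)
JLT again: taken
SUB R1, R6 → R1=(-1)-3=-4
ADD R6, 2 → R6=3+2=5
CMP R6, 15  (cmp 5,15)
JLT again: taken
SUB R1, R6 → R1=(-4)-5=-9
ADD R6, 2 → R6=5+2=7
CMP R6, 15  (cmp 7,15)
JLT again: taken
SUB R1, R6 → R1=(-9)-7=-16
ADD R6, 2 → R6=7+2=9
CMP R6, 15  (cmp 9,15)
JLT again: taken
SUB R1, R6 → R1=(-16)-9=-25
ADD R6, 2 → R6=9+2=11
CMP R6, 15  (cmp 11,15)
JLT again: taken
SUB R1, R6 → R1=(-25)-11=-36
ADD R6, 2 → R6=11+2=13
CMP R6, 15  (cmp 13,15)
JLT again: taken
SUB R1, R6 → R1=(-36)-13=-49
ADD R6, 2 → R6=13+2=15
CMP R6, 15  (cmp 15,15)
JLT again: not taken
ADD R4, R1 → R4=2+(-49)=-47
halt.
Total executed instructions: 33.

33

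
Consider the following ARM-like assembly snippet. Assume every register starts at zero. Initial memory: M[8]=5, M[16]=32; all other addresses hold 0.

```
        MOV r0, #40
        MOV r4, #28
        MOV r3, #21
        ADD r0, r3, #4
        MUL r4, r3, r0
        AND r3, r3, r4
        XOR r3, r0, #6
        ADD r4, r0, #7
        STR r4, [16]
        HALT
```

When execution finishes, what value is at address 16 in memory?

32

r0=40
r4=28
r3=21
r0=21+4=25
r4=21*25=525
r3=21&525=5
r3=25^6=31
r4=25+7=32
STR r4, [16] → M[16]=32
halt.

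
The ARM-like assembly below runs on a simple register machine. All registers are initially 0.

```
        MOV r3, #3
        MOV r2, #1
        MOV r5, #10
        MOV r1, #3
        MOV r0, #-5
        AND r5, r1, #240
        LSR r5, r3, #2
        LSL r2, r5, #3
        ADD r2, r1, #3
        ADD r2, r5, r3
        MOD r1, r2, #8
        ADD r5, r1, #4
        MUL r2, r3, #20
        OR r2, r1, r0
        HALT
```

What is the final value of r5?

7

MOV r3, #3 → r3=3
MOV r2, #1 → r2=1
MOV r5, #10 → r5=10
MOV r1, #3 → r1=3
MOV r0, #-5 → r0=-5
AND r5, r1, #240 → r5=3&240=0
LSR r5, r3, #2 → r5=3>>2=0
LSL r2, r5, #3 → r2=0<<3=0
ADD r2, r1, #3 → r2=3+3=6
ADD r2, r5, r3 → r2=0+3=3
MOD r1, r2, #8 → r1=3%8=3
ADD r5, r1, #4 → r5=3+4=7
MUL r2, r3, #20 → r2=3*20=60
OR r2, r1, r0 → r2=3|(-5)=-5
halt.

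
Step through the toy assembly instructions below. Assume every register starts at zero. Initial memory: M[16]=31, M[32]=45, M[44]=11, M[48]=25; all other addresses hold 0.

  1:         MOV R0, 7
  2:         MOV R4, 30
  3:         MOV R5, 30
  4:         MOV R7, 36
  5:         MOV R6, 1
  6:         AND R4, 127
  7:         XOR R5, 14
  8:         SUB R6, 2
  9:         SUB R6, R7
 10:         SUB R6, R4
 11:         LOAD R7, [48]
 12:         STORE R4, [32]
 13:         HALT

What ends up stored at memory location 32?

after MOV R0, 7: R0=7
after MOV R4, 30: R4=30
after MOV R5, 30: R5=30
after MOV R7, 36: R7=36
after MOV R6, 1: R6=1
after AND R4, 127: R4=30&127=30
after XOR R5, 14: R5=30^14=16
after SUB R6, 2: R6=1-2=-1
after SUB R6, R7: R6=(-1)-36=-37
after SUB R6, R4: R6=(-37)-30=-67
after LOAD R7, [48]: R7=M[48]=25
STORE R4, [32] → M[32]=30
halt.

30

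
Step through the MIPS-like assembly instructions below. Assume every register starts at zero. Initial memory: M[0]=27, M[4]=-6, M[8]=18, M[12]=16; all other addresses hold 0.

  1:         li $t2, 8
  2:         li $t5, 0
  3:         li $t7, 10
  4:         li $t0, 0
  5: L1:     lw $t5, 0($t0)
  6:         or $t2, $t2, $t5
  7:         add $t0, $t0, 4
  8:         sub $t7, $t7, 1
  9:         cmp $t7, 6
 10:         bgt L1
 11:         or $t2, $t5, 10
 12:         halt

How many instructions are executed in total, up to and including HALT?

30

li $t2, 8 → $t2=8
li $t5, 0 → $t5=0
li $t7, 10 → $t7=10
li $t0, 0 → $t0=0
lw $t5, 0($t0) → $t5=M[0]=27
or $t2, $t2, $t5 → $t2=8|27=27
add $t0, $t0, 4 → $t0=0+4=4
sub $t7, $t7, 1 → $t7=10-1=9
cmp $t7, 6  (cmp 9,6)
bgt L1: taken
lw $t5, 0($t0) → $t5=M[4]=-6
or $t2, $t2, $t5 → $t2=27|(-6)=-5
add $t0, $t0, 4 → $t0=4+4=8
sub $t7, $t7, 1 → $t7=9-1=8
cmp $t7, 6  (cmp 8,6)
bgt L1: taken
lw $t5, 0($t0) → $t5=M[8]=18
or $t2, $t2, $t5 → $t2=(-5)|18=-5
add $t0, $t0, 4 → $t0=8+4=12
sub $t7, $t7, 1 → $t7=8-1=7
cmp $t7, 6  (cmp 7,6)
bgt L1: taken
lw $t5, 0($t0) → $t5=M[12]=16
or $t2, $t2, $t5 → $t2=(-5)|16=-5
add $t0, $t0, 4 → $t0=12+4=16
sub $t7, $t7, 1 → $t7=7-1=6
cmp $t7, 6  (cmp 6,6)
bgt L1: not taken
or $t2, $t5, 10 → $t2=16|10=26
halt.
Total executed instructions: 30.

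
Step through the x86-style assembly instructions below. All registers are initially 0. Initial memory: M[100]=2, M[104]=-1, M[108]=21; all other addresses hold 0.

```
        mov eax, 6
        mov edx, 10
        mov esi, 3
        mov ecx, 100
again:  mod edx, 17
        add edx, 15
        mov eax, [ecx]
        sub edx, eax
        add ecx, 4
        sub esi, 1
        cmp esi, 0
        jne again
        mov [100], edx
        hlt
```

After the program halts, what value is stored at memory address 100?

-1

after mov eax, 6: eax=6
after mov edx, 10: edx=10
after mov esi, 3: esi=3
after mov ecx, 100: ecx=100
after mod edx, 17: edx=10%17=10
after add edx, 15: edx=10+15=25
after mov eax, [ecx]: eax=M[100]=2
after sub edx, eax: edx=25-2=23
after add ecx, 4: ecx=100+4=104
after sub esi, 1: esi=3-1=2
cmp esi, 0  (cmp 2,0)
jne again: taken
after mod edx, 17: edx=23%17=6
after add edx, 15: edx=6+15=21
after mov eax, [ecx]: eax=M[104]=-1
after sub edx, eax: edx=21-(-1)=22
after add ecx, 4: ecx=104+4=108
after sub esi, 1: esi=2-1=1
cmp esi, 0  (cmp 1,0)
jne again: taken
after mod edx, 17: edx=22%17=5
after add edx, 15: edx=5+15=20
after mov eax, [ecx]: eax=M[108]=21
after sub edx, eax: edx=20-21=-1
after add ecx, 4: ecx=108+4=112
after sub esi, 1: esi=1-1=0
cmp esi, 0  (cmp 0,0)
jne again: not taken
mov [100], edx → M[100]=-1
halt.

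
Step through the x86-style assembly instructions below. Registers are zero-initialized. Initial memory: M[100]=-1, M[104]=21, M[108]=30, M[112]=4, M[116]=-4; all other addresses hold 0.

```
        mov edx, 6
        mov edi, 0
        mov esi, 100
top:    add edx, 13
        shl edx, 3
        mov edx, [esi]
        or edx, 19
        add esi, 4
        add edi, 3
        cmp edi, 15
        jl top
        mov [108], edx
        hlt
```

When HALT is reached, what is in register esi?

120

after mov edx, 6: edx=6
after mov edi, 0: edi=0
after mov esi, 100: esi=100
after add edx, 13: edx=6+13=19
after shl edx, 3: edx=19<<3=152
after mov edx, [esi]: edx=M[100]=-1
after or edx, 19: edx=(-1)|19=-1
after add esi, 4: esi=100+4=104
after add edi, 3: edi=0+3=3
cmp edi, 15  (cmp 3,15)
jl top: taken
after add edx, 13: edx=(-1)+13=12
after shl edx, 3: edx=12<<3=96
after mov edx, [esi]: edx=M[104]=21
after or edx, 19: edx=21|19=23
after add esi, 4: esi=104+4=108
after add edi, 3: edi=3+3=6
cmp edi, 15  (cmp 6,15)
jl top: taken
after add edx, 13: edx=23+13=36
after shl edx, 3: edx=36<<3=288
after mov edx, [esi]: edx=M[108]=30
after or edx, 19: edx=30|19=31
after add esi, 4: esi=108+4=112
after add edi, 3: edi=6+3=9
cmp edi, 15  (cmp 9,15)
jl top: taken
after add edx, 13: edx=31+13=44
after shl edx, 3: edx=44<<3=352
after mov edx, [esi]: edx=M[112]=4
after or edx, 19: edx=4|19=23
after add esi, 4: esi=112+4=116
after add edi, 3: edi=9+3=12
cmp edi, 15  (cmp 12,15)
jl top: taken
after add edx, 13: edx=23+13=36
after shl edx, 3: edx=36<<3=288
after mov edx, [esi]: edx=M[116]=-4
after or edx, 19: edx=(-4)|19=-1
after add esi, 4: esi=116+4=120
after add edi, 3: edi=12+3=15
cmp edi, 15  (cmp 15,15)
jl top: not taken
mov [108], edx → M[108]=-1
halt.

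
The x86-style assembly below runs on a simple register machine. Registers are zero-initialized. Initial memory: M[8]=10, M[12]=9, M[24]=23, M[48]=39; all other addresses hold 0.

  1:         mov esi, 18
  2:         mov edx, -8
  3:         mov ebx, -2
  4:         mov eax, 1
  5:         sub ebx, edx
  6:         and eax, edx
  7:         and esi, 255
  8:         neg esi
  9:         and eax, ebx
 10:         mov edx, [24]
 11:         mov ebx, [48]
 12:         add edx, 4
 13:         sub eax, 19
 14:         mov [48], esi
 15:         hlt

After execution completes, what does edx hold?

esi=18
edx=-8
ebx=-2
eax=1
ebx=(-2)-(-8)=6
eax=1&(-8)=0
esi=18&255=18
esi=-(18)=-18
eax=0&6=0
edx=M[24]=23
ebx=M[48]=39
edx=23+4=27
eax=0-19=-19
mov [48], esi → M[48]=-18
halt.

27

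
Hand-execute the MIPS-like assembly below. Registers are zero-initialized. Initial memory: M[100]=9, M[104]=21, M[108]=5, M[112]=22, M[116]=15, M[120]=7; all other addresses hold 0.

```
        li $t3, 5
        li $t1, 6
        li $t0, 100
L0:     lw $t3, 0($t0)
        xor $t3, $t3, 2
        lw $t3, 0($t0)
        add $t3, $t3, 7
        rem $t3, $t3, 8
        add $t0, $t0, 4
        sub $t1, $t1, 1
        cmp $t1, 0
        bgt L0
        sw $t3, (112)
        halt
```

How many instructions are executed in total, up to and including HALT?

59

li $t3, 5 → $t3=5
li $t1, 6 → $t1=6
li $t0, 100 → $t0=100
lw $t3, 0($t0) → $t3=M[100]=9
xor $t3, $t3, 2 → $t3=9^2=11
lw $t3, 0($t0) → $t3=M[100]=9
add $t3, $t3, 7 → $t3=9+7=16
rem $t3, $t3, 8 → $t3=16%8=0
add $t0, $t0, 4 → $t0=100+4=104
sub $t1, $t1, 1 → $t1=6-1=5
cmp $t1, 0  (cmp 5,0)
bgt L0: taken
lw $t3, 0($t0) → $t3=M[104]=21
xor $t3, $t3, 2 → $t3=21^2=23
lw $t3, 0($t0) → $t3=M[104]=21
add $t3, $t3, 7 → $t3=21+7=28
rem $t3, $t3, 8 → $t3=28%8=4
add $t0, $t0, 4 → $t0=104+4=108
sub $t1, $t1, 1 → $t1=5-1=4
cmp $t1, 0  (cmp 4,0)
bgt L0: taken
lw $t3, 0($t0) → $t3=M[108]=5
xor $t3, $t3, 2 → $t3=5^2=7
lw $t3, 0($t0) → $t3=M[108]=5
add $t3, $t3, 7 → $t3=5+7=12
rem $t3, $t3, 8 → $t3=12%8=4
add $t0, $t0, 4 → $t0=108+4=112
sub $t1, $t1, 1 → $t1=4-1=3
cmp $t1, 0  (cmp 3,0)
bgt L0: taken
lw $t3, 0($t0) → $t3=M[112]=22
xor $t3, $t3, 2 → $t3=22^2=20
lw $t3, 0($t0) → $t3=M[112]=22
add $t3, $t3, 7 → $t3=22+7=29
rem $t3, $t3, 8 → $t3=29%8=5
add $t0, $t0, 4 → $t0=112+4=116
sub $t1, $t1, 1 → $t1=3-1=2
cmp $t1, 0  (cmp 2,0)
bgt L0: taken
lw $t3, 0($t0) → $t3=M[116]=15
xor $t3, $t3, 2 → $t3=15^2=13
lw $t3, 0($t0) → $t3=M[116]=15
add $t3, $t3, 7 → $t3=15+7=22
rem $t3, $t3, 8 → $t3=22%8=6
add $t0, $t0, 4 → $t0=116+4=120
sub $t1, $t1, 1 → $t1=2-1=1
cmp $t1, 0  (cmp 1,0)
bgt L0: taken
lw $t3, 0($t0) → $t3=M[120]=7
xor $t3, $t3, 2 → $t3=7^2=5
lw $t3, 0($t0) → $t3=M[120]=7
add $t3, $t3, 7 → $t3=7+7=14
rem $t3, $t3, 8 → $t3=14%8=6
add $t0, $t0, 4 → $t0=120+4=124
sub $t1, $t1, 1 → $t1=1-1=0
cmp $t1, 0  (cmp 0,0)
bgt L0: not taken
sw $t3, (112) → M[112]=6
halt.
Total executed instructions: 59.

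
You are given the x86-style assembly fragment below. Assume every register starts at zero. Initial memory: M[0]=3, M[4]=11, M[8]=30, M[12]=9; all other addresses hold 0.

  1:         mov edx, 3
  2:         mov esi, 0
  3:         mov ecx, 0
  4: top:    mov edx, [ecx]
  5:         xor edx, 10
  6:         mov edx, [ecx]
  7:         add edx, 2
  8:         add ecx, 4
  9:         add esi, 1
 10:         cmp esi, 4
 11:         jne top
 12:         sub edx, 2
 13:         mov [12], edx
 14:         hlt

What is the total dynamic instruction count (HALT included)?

38

edx=3
esi=0
ecx=0
edx=M[0]=3
edx=3^10=9
edx=M[0]=3
edx=3+2=5
ecx=0+4=4
esi=0+1=1
cmp esi, 4  (cmp 1,4)
jne top: taken
edx=M[4]=11
edx=11^10=1
edx=M[4]=11
edx=11+2=13
ecx=4+4=8
esi=1+1=2
cmp esi, 4  (cmp 2,4)
jne top: taken
edx=M[8]=30
edx=30^10=20
edx=M[8]=30
edx=30+2=32
ecx=8+4=12
esi=2+1=3
cmp esi, 4  (cmp 3,4)
jne top: taken
edx=M[12]=9
edx=9^10=3
edx=M[12]=9
edx=9+2=11
ecx=12+4=16
esi=3+1=4
cmp esi, 4  (cmp 4,4)
jne top: not taken
edx=11-2=9
mov [12], edx → M[12]=9
halt.
Total executed instructions: 38.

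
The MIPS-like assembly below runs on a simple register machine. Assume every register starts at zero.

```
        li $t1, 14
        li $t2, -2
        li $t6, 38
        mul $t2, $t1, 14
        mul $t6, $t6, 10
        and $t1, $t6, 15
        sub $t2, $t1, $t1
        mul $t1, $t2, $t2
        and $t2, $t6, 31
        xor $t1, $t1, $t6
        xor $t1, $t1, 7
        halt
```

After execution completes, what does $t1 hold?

after li $t1, 14: $t1=14
after li $t2, -2: $t2=-2
after li $t6, 38: $t6=38
after mul $t2, $t1, 14: $t2=14*14=196
after mul $t6, $t6, 10: $t6=38*10=380
after and $t1, $t6, 15: $t1=380&15=12
after sub $t2, $t1, $t1: $t2=12-12=0
after mul $t1, $t2, $t2: $t1=0*0=0
after and $t2, $t6, 31: $t2=380&31=28
after xor $t1, $t1, $t6: $t1=0^380=380
after xor $t1, $t1, 7: $t1=380^7=379
halt.

379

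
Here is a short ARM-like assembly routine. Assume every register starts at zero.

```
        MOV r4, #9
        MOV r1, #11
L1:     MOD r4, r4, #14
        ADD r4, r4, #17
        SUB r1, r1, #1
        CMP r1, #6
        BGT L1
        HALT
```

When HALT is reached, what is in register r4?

MOV r4, #9 → r4=9
MOV r1, #11 → r1=11
MOD r4, r4, #14 → r4=9%14=9
ADD r4, r4, #17 → r4=9+17=26
SUB r1, r1, #1 → r1=11-1=10
CMP r1, #6  (cmp 10,6)
BGT L1: taken
MOD r4, r4, #14 → r4=26%14=12
ADD r4, r4, #17 → r4=12+17=29
SUB r1, r1, #1 → r1=10-1=9
CMP r1, #6  (cmp 9,6)
BGT L1: taken
MOD r4, r4, #14 → r4=29%14=1
ADD r4, r4, #17 → r4=1+17=18
SUB r1, r1, #1 → r1=9-1=8
CMP r1, #6  (cmp 8,6)
BGT L1: taken
MOD r4, r4, #14 → r4=18%14=4
ADD r4, r4, #17 → r4=4+17=21
SUB r1, r1, #1 → r1=8-1=7
CMP r1, #6  (cmp 7,6)
BGT L1: taken
MOD r4, r4, #14 → r4=21%14=7
ADD r4, r4, #17 → r4=7+17=24
SUB r1, r1, #1 → r1=7-1=6
CMP r1, #6  (cmp 6,6)
BGT L1: not taken
halt.

24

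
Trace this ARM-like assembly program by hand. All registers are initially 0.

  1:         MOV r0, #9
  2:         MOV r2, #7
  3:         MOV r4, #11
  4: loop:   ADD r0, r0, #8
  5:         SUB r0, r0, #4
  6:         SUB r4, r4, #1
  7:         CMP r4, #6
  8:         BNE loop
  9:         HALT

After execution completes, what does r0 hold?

after MOV r0, #9: r0=9
after MOV r2, #7: r2=7
after MOV r4, #11: r4=11
after ADD r0, r0, #8: r0=9+8=17
after SUB r0, r0, #4: r0=17-4=13
after SUB r4, r4, #1: r4=11-1=10
CMP r4, #6  (cmp 10,6)
BNE loop: taken
after ADD r0, r0, #8: r0=13+8=21
after SUB r0, r0, #4: r0=21-4=17
after SUB r4, r4, #1: r4=10-1=9
CMP r4, #6  (cmp 9,6)
BNE loop: taken
after ADD r0, r0, #8: r0=17+8=25
after SUB r0, r0, #4: r0=25-4=21
after SUB r4, r4, #1: r4=9-1=8
CMP r4, #6  (cmp 8,6)
BNE loop: taken
after ADD r0, r0, #8: r0=21+8=29
after SUB r0, r0, #4: r0=29-4=25
after SUB r4, r4, #1: r4=8-1=7
CMP r4, #6  (cmp 7,6)
BNE loop: taken
after ADD r0, r0, #8: r0=25+8=33
after SUB r0, r0, #4: r0=33-4=29
after SUB r4, r4, #1: r4=7-1=6
CMP r4, #6  (cmp 6,6)
BNE loop: not taken
halt.

29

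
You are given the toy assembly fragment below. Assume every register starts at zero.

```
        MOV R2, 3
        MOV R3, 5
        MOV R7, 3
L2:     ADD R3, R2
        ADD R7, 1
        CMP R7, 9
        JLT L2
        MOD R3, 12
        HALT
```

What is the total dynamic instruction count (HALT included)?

29

MOV R2, 3 → R2=3
MOV R3, 5 → R3=5
MOV R7, 3 → R7=3
ADD R3, R2 → R3=5+3=8
ADD R7, 1 → R7=3+1=4
CMP R7, 9  (cmp 4,9)
JLT L2: taken
ADD R3, R2 → R3=8+3=11
ADD R7, 1 → R7=4+1=5
CMP R7, 9  (cmp 5,9)
JLT L2: taken
ADD R3, R2 → R3=11+3=14
ADD R7, 1 → R7=5+1=6
CMP R7, 9  (cmp 6,9)
JLT L2: taken
ADD R3, R2 → R3=14+3=17
ADD R7, 1 → R7=6+1=7
CMP R7, 9  (cmp 7,9)
JLT L2: taken
ADD R3, R2 → R3=17+3=20
ADD R7, 1 → R7=7+1=8
CMP R7, 9  (cmp 8,9)
JLT L2: taken
ADD R3, R2 → R3=20+3=23
ADD R7, 1 → R7=8+1=9
CMP R7, 9  (cmp 9,9)
JLT L2: not taken
MOD R3, 12 → R3=23%12=11
halt.
Total executed instructions: 29.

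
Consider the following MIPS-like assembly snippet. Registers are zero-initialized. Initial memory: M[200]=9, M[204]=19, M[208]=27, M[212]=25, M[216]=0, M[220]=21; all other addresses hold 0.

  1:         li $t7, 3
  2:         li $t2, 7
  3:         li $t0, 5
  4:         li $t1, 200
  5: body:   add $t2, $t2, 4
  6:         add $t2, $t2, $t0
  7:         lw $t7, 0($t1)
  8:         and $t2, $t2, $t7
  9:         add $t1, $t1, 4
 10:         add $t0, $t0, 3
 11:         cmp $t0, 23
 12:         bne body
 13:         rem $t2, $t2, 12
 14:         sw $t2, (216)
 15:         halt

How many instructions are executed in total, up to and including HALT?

li $t7, 3 → $t7=3
li $t2, 7 → $t2=7
li $t0, 5 → $t0=5
li $t1, 200 → $t1=200
add $t2, $t2, 4 → $t2=7+4=11
add $t2, $t2, $t0 → $t2=11+5=16
lw $t7, 0($t1) → $t7=M[200]=9
and $t2, $t2, $t7 → $t2=16&9=0
add $t1, $t1, 4 → $t1=200+4=204
add $t0, $t0, 3 → $t0=5+3=8
cmp $t0, 23  (cmp 8,23)
bne body: taken
add $t2, $t2, 4 → $t2=0+4=4
add $t2, $t2, $t0 → $t2=4+8=12
lw $t7, 0($t1) → $t7=M[204]=19
and $t2, $t2, $t7 → $t2=12&19=0
add $t1, $t1, 4 → $t1=204+4=208
add $t0, $t0, 3 → $t0=8+3=11
cmp $t0, 23  (cmp 11,23)
bne body: taken
add $t2, $t2, 4 → $t2=0+4=4
add $t2, $t2, $t0 → $t2=4+11=15
lw $t7, 0($t1) → $t7=M[208]=27
and $t2, $t2, $t7 → $t2=15&27=11
add $t1, $t1, 4 → $t1=208+4=212
add $t0, $t0, 3 → $t0=11+3=14
cmp $t0, 23  (cmp 14,23)
bne body: taken
add $t2, $t2, 4 → $t2=11+4=15
add $t2, $t2, $t0 → $t2=15+14=29
lw $t7, 0($t1) → $t7=M[212]=25
and $t2, $t2, $t7 → $t2=29&25=25
add $t1, $t1, 4 → $t1=212+4=216
add $t0, $t0, 3 → $t0=14+3=17
cmp $t0, 23  (cmp 17,23)
bne body: taken
add $t2, $t2, 4 → $t2=25+4=29
add $t2, $t2, $t0 → $t2=29+17=46
lw $t7, 0($t1) → $t7=M[216]=0
and $t2, $t2, $t7 → $t2=46&0=0
add $t1, $t1, 4 → $t1=216+4=220
add $t0, $t0, 3 → $t0=17+3=20
cmp $t0, 23  (cmp 20,23)
bne body: taken
add $t2, $t2, 4 → $t2=0+4=4
add $t2, $t2, $t0 → $t2=4+20=24
lw $t7, 0($t1) → $t7=M[220]=21
and $t2, $t2, $t7 → $t2=24&21=16
add $t1, $t1, 4 → $t1=220+4=224
add $t0, $t0, 3 → $t0=20+3=23
cmp $t0, 23  (cmp 23,23)
bne body: not taken
rem $t2, $t2, 12 → $t2=16%12=4
sw $t2, (216) → M[216]=4
halt.
Total executed instructions: 55.

55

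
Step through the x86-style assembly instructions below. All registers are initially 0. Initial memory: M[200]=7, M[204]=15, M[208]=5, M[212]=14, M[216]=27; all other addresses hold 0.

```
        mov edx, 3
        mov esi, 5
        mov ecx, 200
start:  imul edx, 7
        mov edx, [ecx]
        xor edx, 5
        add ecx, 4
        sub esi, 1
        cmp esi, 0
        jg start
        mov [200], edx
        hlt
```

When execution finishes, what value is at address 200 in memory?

30

after mov edx, 3: edx=3
after mov esi, 5: esi=5
after mov ecx, 200: ecx=200
after imul edx, 7: edx=3*7=21
after mov edx, [ecx]: edx=M[200]=7
after xor edx, 5: edx=7^5=2
after add ecx, 4: ecx=200+4=204
after sub esi, 1: esi=5-1=4
cmp esi, 0  (cmp 4,0)
jg start: taken
after imul edx, 7: edx=2*7=14
after mov edx, [ecx]: edx=M[204]=15
after xor edx, 5: edx=15^5=10
after add ecx, 4: ecx=204+4=208
after sub esi, 1: esi=4-1=3
cmp esi, 0  (cmp 3,0)
jg start: taken
after imul edx, 7: edx=10*7=70
after mov edx, [ecx]: edx=M[208]=5
after xor edx, 5: edx=5^5=0
after add ecx, 4: ecx=208+4=212
after sub esi, 1: esi=3-1=2
cmp esi, 0  (cmp 2,0)
jg start: taken
after imul edx, 7: edx=0*7=0
after mov edx, [ecx]: edx=M[212]=14
after xor edx, 5: edx=14^5=11
after add ecx, 4: ecx=212+4=216
after sub esi, 1: esi=2-1=1
cmp esi, 0  (cmp 1,0)
jg start: taken
after imul edx, 7: edx=11*7=77
after mov edx, [ecx]: edx=M[216]=27
after xor edx, 5: edx=27^5=30
after add ecx, 4: ecx=216+4=220
after sub esi, 1: esi=1-1=0
cmp esi, 0  (cmp 0,0)
jg start: not taken
mov [200], edx → M[200]=30
halt.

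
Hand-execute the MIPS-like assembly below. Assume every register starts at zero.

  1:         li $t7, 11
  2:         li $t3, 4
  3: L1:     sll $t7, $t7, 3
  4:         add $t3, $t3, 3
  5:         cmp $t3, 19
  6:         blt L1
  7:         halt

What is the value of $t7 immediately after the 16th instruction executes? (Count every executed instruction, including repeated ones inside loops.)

after li $t7, 11: $t7=11
after li $t3, 4: $t3=4
after sll $t7, $t7, 3: $t7=11<<3=88
after add $t3, $t3, 3: $t3=4+3=7
cmp $t3, 19  (cmp 7,19)
blt L1: taken
after sll $t7, $t7, 3: $t7=88<<3=704
after add $t3, $t3, 3: $t3=7+3=10
cmp $t3, 19  (cmp 10,19)
blt L1: taken
after sll $t7, $t7, 3: $t7=704<<3=5632
after add $t3, $t3, 3: $t3=10+3=13
cmp $t3, 19  (cmp 13,19)
blt L1: taken
after sll $t7, $t7, 3: $t7=5632<<3=45056
after add $t3, $t3, 3: $t3=13+3=16
After step 16: $t7 = 45056.

45056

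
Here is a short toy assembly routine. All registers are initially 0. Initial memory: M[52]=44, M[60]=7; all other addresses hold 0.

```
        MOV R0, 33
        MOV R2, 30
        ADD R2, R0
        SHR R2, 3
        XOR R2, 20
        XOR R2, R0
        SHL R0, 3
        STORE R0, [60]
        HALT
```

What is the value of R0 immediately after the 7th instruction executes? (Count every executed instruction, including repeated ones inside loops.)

264

MOV R0, 33 → R0=33
MOV R2, 30 → R2=30
ADD R2, R0 → R2=30+33=63
SHR R2, 3 → R2=63>>3=7
XOR R2, 20 → R2=7^20=19
XOR R2, R0 → R2=19^33=50
SHL R0, 3 → R0=33<<3=264
After step 7: R0 = 264.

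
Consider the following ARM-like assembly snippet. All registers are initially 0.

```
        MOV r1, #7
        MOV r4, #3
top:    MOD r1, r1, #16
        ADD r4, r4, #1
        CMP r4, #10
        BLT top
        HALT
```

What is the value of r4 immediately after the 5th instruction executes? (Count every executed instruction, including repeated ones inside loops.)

4

after MOV r1, #7: r1=7
after MOV r4, #3: r4=3
after MOD r1, r1, #16: r1=7%16=7
after ADD r4, r4, #1: r4=3+1=4
CMP r4, #10  (cmp 4,10)
After step 5: r4 = 4.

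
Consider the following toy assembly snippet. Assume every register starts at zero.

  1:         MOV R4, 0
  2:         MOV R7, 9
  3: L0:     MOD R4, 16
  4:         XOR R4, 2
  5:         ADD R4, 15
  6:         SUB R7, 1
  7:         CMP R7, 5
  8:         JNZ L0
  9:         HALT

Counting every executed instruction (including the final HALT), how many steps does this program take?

MOV R4, 0 → R4=0
MOV R7, 9 → R7=9
MOD R4, 16 → R4=0%16=0
XOR R4, 2 → R4=0^2=2
ADD R4, 15 → R4=2+15=17
SUB R7, 1 → R7=9-1=8
CMP R7, 5  (cmp 8,5)
JNZ L0: taken
MOD R4, 16 → R4=17%16=1
XOR R4, 2 → R4=1^2=3
ADD R4, 15 → R4=3+15=18
SUB R7, 1 → R7=8-1=7
CMP R7, 5  (cmp 7,5)
JNZ L0: taken
MOD R4, 16 → R4=18%16=2
XOR R4, 2 → R4=2^2=0
ADD R4, 15 → R4=0+15=15
SUB R7, 1 → R7=7-1=6
CMP R7, 5  (cmp 6,5)
JNZ L0: taken
MOD R4, 16 → R4=15%16=15
XOR R4, 2 → R4=15^2=13
ADD R4, 15 → R4=13+15=28
SUB R7, 1 → R7=6-1=5
CMP R7, 5  (cmp 5,5)
JNZ L0: not taken
halt.
Total executed instructions: 27.

27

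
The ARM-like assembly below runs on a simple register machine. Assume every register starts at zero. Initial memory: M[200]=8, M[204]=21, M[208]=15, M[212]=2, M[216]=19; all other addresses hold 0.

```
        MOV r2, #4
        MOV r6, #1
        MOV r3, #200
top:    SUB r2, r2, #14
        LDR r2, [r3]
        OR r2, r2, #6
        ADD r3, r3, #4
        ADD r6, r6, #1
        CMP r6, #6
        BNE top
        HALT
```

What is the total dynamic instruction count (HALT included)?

after MOV r2, #4: r2=4
after MOV r6, #1: r6=1
after MOV r3, #200: r3=200
after SUB r2, r2, #14: r2=4-14=-10
after LDR r2, [r3]: r2=M[200]=8
after OR r2, r2, #6: r2=8|6=14
after ADD r3, r3, #4: r3=200+4=204
after ADD r6, r6, #1: r6=1+1=2
CMP r6, #6  (cmp 2,6)
BNE top: taken
after SUB r2, r2, #14: r2=14-14=0
after LDR r2, [r3]: r2=M[204]=21
after OR r2, r2, #6: r2=21|6=23
after ADD r3, r3, #4: r3=204+4=208
after ADD r6, r6, #1: r6=2+1=3
CMP r6, #6  (cmp 3,6)
BNE top: taken
after SUB r2, r2, #14: r2=23-14=9
after LDR r2, [r3]: r2=M[208]=15
after OR r2, r2, #6: r2=15|6=15
after ADD r3, r3, #4: r3=208+4=212
after ADD r6, r6, #1: r6=3+1=4
CMP r6, #6  (cmp 4,6)
BNE top: taken
after SUB r2, r2, #14: r2=15-14=1
after LDR r2, [r3]: r2=M[212]=2
after OR r2, r2, #6: r2=2|6=6
after ADD r3, r3, #4: r3=212+4=216
after ADD r6, r6, #1: r6=4+1=5
CMP r6, #6  (cmp 5,6)
BNE top: taken
after SUB r2, r2, #14: r2=6-14=-8
after LDR r2, [r3]: r2=M[216]=19
after OR r2, r2, #6: r2=19|6=23
after ADD r3, r3, #4: r3=216+4=220
after ADD r6, r6, #1: r6=5+1=6
CMP r6, #6  (cmp 6,6)
BNE top: not taken
halt.
Total executed instructions: 39.

39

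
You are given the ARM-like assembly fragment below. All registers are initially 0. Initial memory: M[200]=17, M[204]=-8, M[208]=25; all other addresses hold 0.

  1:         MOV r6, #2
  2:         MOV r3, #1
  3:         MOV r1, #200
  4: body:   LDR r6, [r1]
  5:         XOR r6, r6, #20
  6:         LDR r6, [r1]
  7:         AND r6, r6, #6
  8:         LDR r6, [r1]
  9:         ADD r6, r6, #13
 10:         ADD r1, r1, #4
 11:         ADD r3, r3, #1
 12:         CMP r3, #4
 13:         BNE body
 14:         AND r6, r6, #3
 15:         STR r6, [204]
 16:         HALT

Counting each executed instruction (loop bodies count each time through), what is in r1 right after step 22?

MOV r6, #2 → r6=2
MOV r3, #1 → r3=1
MOV r1, #200 → r1=200
LDR r6, [r1] → r6=M[200]=17
XOR r6, r6, #20 → r6=17^20=5
LDR r6, [r1] → r6=M[200]=17
AND r6, r6, #6 → r6=17&6=0
LDR r6, [r1] → r6=M[200]=17
ADD r6, r6, #13 → r6=17+13=30
ADD r1, r1, #4 → r1=200+4=204
ADD r3, r3, #1 → r3=1+1=2
CMP r3, #4  (cmp 2,4)
BNE body: taken
LDR r6, [r1] → r6=M[204]=-8
XOR r6, r6, #20 → r6=(-8)^20=-20
LDR r6, [r1] → r6=M[204]=-8
AND r6, r6, #6 → r6=(-8)&6=0
LDR r6, [r1] → r6=M[204]=-8
ADD r6, r6, #13 → r6=(-8)+13=5
ADD r1, r1, #4 → r1=204+4=208
ADD r3, r3, #1 → r3=2+1=3
CMP r3, #4  (cmp 3,4)
After step 22: r1 = 208.

208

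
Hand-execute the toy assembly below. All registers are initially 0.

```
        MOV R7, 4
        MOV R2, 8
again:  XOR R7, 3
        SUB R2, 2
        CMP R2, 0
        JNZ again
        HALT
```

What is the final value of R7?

R7=4
R2=8
R7=4^3=7
R2=8-2=6
CMP R2, 0  (cmp 6,0)
JNZ again: taken
R7=7^3=4
R2=6-2=4
CMP R2, 0  (cmp 4,0)
JNZ again: taken
R7=4^3=7
R2=4-2=2
CMP R2, 0  (cmp 2,0)
JNZ again: taken
R7=7^3=4
R2=2-2=0
CMP R2, 0  (cmp 0,0)
JNZ again: not taken
halt.

4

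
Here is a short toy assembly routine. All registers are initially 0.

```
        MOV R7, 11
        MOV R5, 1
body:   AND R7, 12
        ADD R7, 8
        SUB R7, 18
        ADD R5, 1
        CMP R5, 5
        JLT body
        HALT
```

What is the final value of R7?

-6

after MOV R7, 11: R7=11
after MOV R5, 1: R5=1
after AND R7, 12: R7=11&12=8
after ADD R7, 8: R7=8+8=16
after SUB R7, 18: R7=16-18=-2
after ADD R5, 1: R5=1+1=2
CMP R5, 5  (cmp 2,5)
JLT body: taken
after AND R7, 12: R7=(-2)&12=12
after ADD R7, 8: R7=12+8=20
after SUB R7, 18: R7=20-18=2
after ADD R5, 1: R5=2+1=3
CMP R5, 5  (cmp 3,5)
JLT body: taken
after AND R7, 12: R7=2&12=0
after ADD R7, 8: R7=0+8=8
after SUB R7, 18: R7=8-18=-10
after ADD R5, 1: R5=3+1=4
CMP R5, 5  (cmp 4,5)
JLT body: taken
after AND R7, 12: R7=(-10)&12=4
after ADD R7, 8: R7=4+8=12
after SUB R7, 18: R7=12-18=-6
after ADD R5, 1: R5=4+1=5
CMP R5, 5  (cmp 5,5)
JLT body: not taken
halt.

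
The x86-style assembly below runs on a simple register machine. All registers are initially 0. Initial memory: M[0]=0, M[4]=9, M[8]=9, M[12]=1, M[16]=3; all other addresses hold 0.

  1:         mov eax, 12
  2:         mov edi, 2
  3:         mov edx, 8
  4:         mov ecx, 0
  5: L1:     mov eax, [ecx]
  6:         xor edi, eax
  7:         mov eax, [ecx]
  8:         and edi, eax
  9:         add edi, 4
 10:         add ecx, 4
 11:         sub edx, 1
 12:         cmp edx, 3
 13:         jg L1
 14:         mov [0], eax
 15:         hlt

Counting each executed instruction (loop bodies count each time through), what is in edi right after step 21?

after mov eax, 12: eax=12
after mov edi, 2: edi=2
after mov edx, 8: edx=8
after mov ecx, 0: ecx=0
after mov eax, [ecx]: eax=M[0]=0
after xor edi, eax: edi=2^0=2
after mov eax, [ecx]: eax=M[0]=0
after and edi, eax: edi=2&0=0
after add edi, 4: edi=0+4=4
after add ecx, 4: ecx=0+4=4
after sub edx, 1: edx=8-1=7
cmp edx, 3  (cmp 7,3)
jg L1: taken
after mov eax, [ecx]: eax=M[4]=9
after xor edi, eax: edi=4^9=13
after mov eax, [ecx]: eax=M[4]=9
after and edi, eax: edi=13&9=9
after add edi, 4: edi=9+4=13
after add ecx, 4: ecx=4+4=8
after sub edx, 1: edx=7-1=6
cmp edx, 3  (cmp 6,3)
After step 21: edi = 13.

13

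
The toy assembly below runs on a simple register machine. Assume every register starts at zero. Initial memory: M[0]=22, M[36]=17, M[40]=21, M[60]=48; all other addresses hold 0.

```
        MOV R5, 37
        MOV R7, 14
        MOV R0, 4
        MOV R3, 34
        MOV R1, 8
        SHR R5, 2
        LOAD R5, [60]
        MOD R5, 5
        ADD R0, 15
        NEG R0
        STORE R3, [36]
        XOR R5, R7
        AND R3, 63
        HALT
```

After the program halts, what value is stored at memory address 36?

34

MOV R5, 37 → R5=37
MOV R7, 14 → R7=14
MOV R0, 4 → R0=4
MOV R3, 34 → R3=34
MOV R1, 8 → R1=8
SHR R5, 2 → R5=37>>2=9
LOAD R5, [60] → R5=M[60]=48
MOD R5, 5 → R5=48%5=3
ADD R0, 15 → R0=4+15=19
NEG R0 → R0=-(19)=-19
STORE R3, [36] → M[36]=34
XOR R5, R7 → R5=3^14=13
AND R3, 63 → R3=34&63=34
halt.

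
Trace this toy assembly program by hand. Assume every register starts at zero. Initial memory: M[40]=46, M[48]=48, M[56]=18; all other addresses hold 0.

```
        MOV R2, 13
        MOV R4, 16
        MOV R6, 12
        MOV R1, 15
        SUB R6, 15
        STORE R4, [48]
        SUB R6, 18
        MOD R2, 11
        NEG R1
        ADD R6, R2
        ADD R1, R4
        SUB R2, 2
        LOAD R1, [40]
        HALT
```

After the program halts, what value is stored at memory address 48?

R2=13
R4=16
R6=12
R1=15
R6=12-15=-3
STORE R4, [48] → M[48]=16
R6=(-3)-18=-21
R2=13%11=2
R1=-(15)=-15
R6=(-21)+2=-19
R1=(-15)+16=1
R2=2-2=0
R1=M[40]=46
halt.

16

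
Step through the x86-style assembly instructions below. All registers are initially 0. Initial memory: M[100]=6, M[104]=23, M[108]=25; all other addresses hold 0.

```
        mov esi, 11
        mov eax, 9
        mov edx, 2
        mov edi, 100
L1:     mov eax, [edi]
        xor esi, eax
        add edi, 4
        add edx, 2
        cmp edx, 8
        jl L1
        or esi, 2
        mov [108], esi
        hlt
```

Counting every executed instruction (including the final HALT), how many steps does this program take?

after mov esi, 11: esi=11
after mov eax, 9: eax=9
after mov edx, 2: edx=2
after mov edi, 100: edi=100
after mov eax, [edi]: eax=M[100]=6
after xor esi, eax: esi=11^6=13
after add edi, 4: edi=100+4=104
after add edx, 2: edx=2+2=4
cmp edx, 8  (cmp 4,8)
jl L1: taken
after mov eax, [edi]: eax=M[104]=23
after xor esi, eax: esi=13^23=26
after add edi, 4: edi=104+4=108
after add edx, 2: edx=4+2=6
cmp edx, 8  (cmp 6,8)
jl L1: taken
after mov eax, [edi]: eax=M[108]=25
after xor esi, eax: esi=26^25=3
after add edi, 4: edi=108+4=112
after add edx, 2: edx=6+2=8
cmp edx, 8  (cmp 8,8)
jl L1: not taken
after or esi, 2: esi=3|2=3
mov [108], esi → M[108]=3
halt.
Total executed instructions: 25.

25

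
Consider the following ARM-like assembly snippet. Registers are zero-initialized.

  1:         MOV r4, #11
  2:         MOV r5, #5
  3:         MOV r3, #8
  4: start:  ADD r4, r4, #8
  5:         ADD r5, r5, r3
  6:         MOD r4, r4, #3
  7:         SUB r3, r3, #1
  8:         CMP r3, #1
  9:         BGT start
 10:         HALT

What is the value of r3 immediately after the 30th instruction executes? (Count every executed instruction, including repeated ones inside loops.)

after MOV r4, #11: r4=11
after MOV r5, #5: r5=5
after MOV r3, #8: r3=8
after ADD r4, r4, #8: r4=11+8=19
after ADD r5, r5, r3: r5=5+8=13
after MOD r4, r4, #3: r4=19%3=1
after SUB r3, r3, #1: r3=8-1=7
CMP r3, #1  (cmp 7,1)
BGT start: taken
after ADD r4, r4, #8: r4=1+8=9
after ADD r5, r5, r3: r5=13+7=20
after MOD r4, r4, #3: r4=9%3=0
after SUB r3, r3, #1: r3=7-1=6
CMP r3, #1  (cmp 6,1)
BGT start: taken
after ADD r4, r4, #8: r4=0+8=8
after ADD r5, r5, r3: r5=20+6=26
after MOD r4, r4, #3: r4=8%3=2
after SUB r3, r3, #1: r3=6-1=5
CMP r3, #1  (cmp 5,1)
BGT start: taken
after ADD r4, r4, #8: r4=2+8=10
after ADD r5, r5, r3: r5=26+5=31
after MOD r4, r4, #3: r4=10%3=1
after SUB r3, r3, #1: r3=5-1=4
CMP r3, #1  (cmp 4,1)
BGT start: taken
after ADD r4, r4, #8: r4=1+8=9
after ADD r5, r5, r3: r5=31+4=35
after MOD r4, r4, #3: r4=9%3=0
After step 30: r3 = 4.

4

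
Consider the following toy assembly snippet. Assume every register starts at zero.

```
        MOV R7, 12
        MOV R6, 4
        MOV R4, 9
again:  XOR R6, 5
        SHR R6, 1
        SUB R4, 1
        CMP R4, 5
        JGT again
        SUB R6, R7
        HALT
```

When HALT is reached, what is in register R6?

MOV R7, 12 → R7=12
MOV R6, 4 → R6=4
MOV R4, 9 → R4=9
XOR R6, 5 → R6=4^5=1
SHR R6, 1 → R6=1>>1=0
SUB R4, 1 → R4=9-1=8
CMP R4, 5  (cmp 8,5)
JGT again: taken
XOR R6, 5 → R6=0^5=5
SHR R6, 1 → R6=5>>1=2
SUB R4, 1 → R4=8-1=7
CMP R4, 5  (cmp 7,5)
JGT again: taken
XOR R6, 5 → R6=2^5=7
SHR R6, 1 → R6=7>>1=3
SUB R4, 1 → R4=7-1=6
CMP R4, 5  (cmp 6,5)
JGT again: taken
XOR R6, 5 → R6=3^5=6
SHR R6, 1 → R6=6>>1=3
SUB R4, 1 → R4=6-1=5
CMP R4, 5  (cmp 5,5)
JGT again: not taken
SUB R6, R7 → R6=3-12=-9
halt.

-9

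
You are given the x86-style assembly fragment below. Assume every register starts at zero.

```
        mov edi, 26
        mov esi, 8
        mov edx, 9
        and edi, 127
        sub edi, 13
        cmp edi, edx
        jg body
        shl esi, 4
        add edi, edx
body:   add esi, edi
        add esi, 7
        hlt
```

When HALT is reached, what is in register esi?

28

edi=26
esi=8
edx=9
edi=26&127=26
edi=26-13=13
cmp edi, edx  (cmp 13,9)
jg body: taken
esi=8+13=21
esi=21+7=28
halt.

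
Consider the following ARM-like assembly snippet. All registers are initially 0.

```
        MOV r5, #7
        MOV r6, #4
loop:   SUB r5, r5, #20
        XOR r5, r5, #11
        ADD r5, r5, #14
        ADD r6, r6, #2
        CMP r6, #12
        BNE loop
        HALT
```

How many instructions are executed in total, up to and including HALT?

after MOV r5, #7: r5=7
after MOV r6, #4: r6=4
after SUB r5, r5, #20: r5=7-20=-13
after XOR r5, r5, #11: r5=(-13)^11=-8
after ADD r5, r5, #14: r5=(-8)+14=6
after ADD r6, r6, #2: r6=4+2=6
CMP r6, #12  (cmp 6,12)
BNE loop: taken
after SUB r5, r5, #20: r5=6-20=-14
after XOR r5, r5, #11: r5=(-14)^11=-7
after ADD r5, r5, #14: r5=(-7)+14=7
after ADD r6, r6, #2: r6=6+2=8
CMP r6, #12  (cmp 8,12)
BNE loop: taken
after SUB r5, r5, #20: r5=7-20=-13
after XOR r5, r5, #11: r5=(-13)^11=-8
after ADD r5, r5, #14: r5=(-8)+14=6
after ADD r6, r6, #2: r6=8+2=10
CMP r6, #12  (cmp 10,12)
BNE loop: taken
after SUB r5, r5, #20: r5=6-20=-14
after XOR r5, r5, #11: r5=(-14)^11=-7
after ADD r5, r5, #14: r5=(-7)+14=7
after ADD r6, r6, #2: r6=10+2=12
CMP r6, #12  (cmp 12,12)
BNE loop: not taken
halt.
Total executed instructions: 27.

27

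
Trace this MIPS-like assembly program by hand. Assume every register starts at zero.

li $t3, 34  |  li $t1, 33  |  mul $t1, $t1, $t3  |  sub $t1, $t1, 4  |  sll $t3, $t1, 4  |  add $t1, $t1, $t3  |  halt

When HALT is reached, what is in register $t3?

17888

$t3=34
$t1=33
$t1=33*34=1122
$t1=1122-4=1118
$t3=1118<<4=17888
$t1=1118+17888=19006
halt.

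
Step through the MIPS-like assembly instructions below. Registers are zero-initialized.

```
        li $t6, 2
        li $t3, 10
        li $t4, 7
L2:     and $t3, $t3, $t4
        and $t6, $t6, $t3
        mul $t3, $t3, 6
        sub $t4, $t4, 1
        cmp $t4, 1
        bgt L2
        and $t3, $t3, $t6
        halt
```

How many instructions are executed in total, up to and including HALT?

li $t6, 2 → $t6=2
li $t3, 10 → $t3=10
li $t4, 7 → $t4=7
and $t3, $t3, $t4 → $t3=10&7=2
and $t6, $t6, $t3 → $t6=2&2=2
mul $t3, $t3, 6 → $t3=2*6=12
sub $t4, $t4, 1 → $t4=7-1=6
cmp $t4, 1  (cmp 6,1)
bgt L2: taken
and $t3, $t3, $t4 → $t3=12&6=4
and $t6, $t6, $t3 → $t6=2&4=0
mul $t3, $t3, 6 → $t3=4*6=24
sub $t4, $t4, 1 → $t4=6-1=5
cmp $t4, 1  (cmp 5,1)
bgt L2: taken
and $t3, $t3, $t4 → $t3=24&5=0
and $t6, $t6, $t3 → $t6=0&0=0
mul $t3, $t3, 6 → $t3=0*6=0
sub $t4, $t4, 1 → $t4=5-1=4
cmp $t4, 1  (cmp 4,1)
bgt L2: taken
and $t3, $t3, $t4 → $t3=0&4=0
and $t6, $t6, $t3 → $t6=0&0=0
mul $t3, $t3, 6 → $t3=0*6=0
sub $t4, $t4, 1 → $t4=4-1=3
cmp $t4, 1  (cmp 3,1)
bgt L2: taken
and $t3, $t3, $t4 → $t3=0&3=0
and $t6, $t6, $t3 → $t6=0&0=0
mul $t3, $t3, 6 → $t3=0*6=0
sub $t4, $t4, 1 → $t4=3-1=2
cmp $t4, 1  (cmp 2,1)
bgt L2: taken
and $t3, $t3, $t4 → $t3=0&2=0
and $t6, $t6, $t3 → $t6=0&0=0
mul $t3, $t3, 6 → $t3=0*6=0
sub $t4, $t4, 1 → $t4=2-1=1
cmp $t4, 1  (cmp 1,1)
bgt L2: not taken
and $t3, $t3, $t6 → $t3=0&0=0
halt.
Total executed instructions: 41.

41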